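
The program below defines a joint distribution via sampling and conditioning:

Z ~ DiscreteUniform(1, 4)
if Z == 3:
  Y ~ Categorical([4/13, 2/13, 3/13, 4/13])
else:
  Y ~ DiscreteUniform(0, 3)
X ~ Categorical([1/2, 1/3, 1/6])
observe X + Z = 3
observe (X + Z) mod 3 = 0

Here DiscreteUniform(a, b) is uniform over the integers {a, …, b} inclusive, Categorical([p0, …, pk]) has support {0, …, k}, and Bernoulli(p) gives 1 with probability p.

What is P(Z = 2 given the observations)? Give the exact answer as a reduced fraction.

P(Z = 2 | obs) = 1/3

Enumerate traces; 12 have nonzero weight after conditioning:
  (Z=1, Y=0, X=2) weight 1/96
  (Z=1, Y=1, X=2) weight 1/96
  (Z=1, Y=2, X=2) weight 1/96
  (Z=1, Y=3, X=2) weight 1/96
  (Z=2, Y=0, X=1) weight 1/48
  (Z=2, Y=1, X=1) weight 1/48
  (Z=2, Y=2, X=1) weight 1/48
  (Z=2, Y=3, X=1) weight 1/48
  (Z=3, Y=0, X=0) weight 1/26
  … 3 more
Group by Z:
  weight(Z=1) = 1/24
  weight(Z=2) = 1/12
  weight(Z=3) = 1/8
Total weight = 1/24 + 1/12 + 1/8 = 1/4
P(Z=1 | obs) = 1/24 / 1/4 = 1/6
P(Z=2 | obs) = 1/12 / 1/4 = 1/3
P(Z=3 | obs) = 1/8 / 1/4 = 1/2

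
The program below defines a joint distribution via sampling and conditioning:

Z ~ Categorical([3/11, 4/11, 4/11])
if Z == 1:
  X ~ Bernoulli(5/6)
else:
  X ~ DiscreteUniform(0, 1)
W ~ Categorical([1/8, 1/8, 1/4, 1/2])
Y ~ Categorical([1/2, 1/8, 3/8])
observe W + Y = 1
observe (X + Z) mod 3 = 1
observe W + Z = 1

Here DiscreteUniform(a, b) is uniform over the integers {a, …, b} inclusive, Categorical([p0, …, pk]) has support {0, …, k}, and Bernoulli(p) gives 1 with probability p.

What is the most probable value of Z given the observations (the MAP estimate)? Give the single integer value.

argmax_v P(Z = v | obs) = 0

Enumerate traces; 2 have nonzero weight after conditioning:
  (Z=0, X=1, W=1, Y=0) weight 3/352
  (Z=1, X=0, W=0, Y=1) weight 1/1056
Group by Z:
  weight(Z=0) = 3/352
  weight(Z=1) = 1/1056
Total weight = 3/352 + 1/1056 = 5/528
P(Z=0 | obs) = 3/352 / 5/528 = 9/10
P(Z=1 | obs) = 1/1056 / 5/528 = 1/10
argmax = 0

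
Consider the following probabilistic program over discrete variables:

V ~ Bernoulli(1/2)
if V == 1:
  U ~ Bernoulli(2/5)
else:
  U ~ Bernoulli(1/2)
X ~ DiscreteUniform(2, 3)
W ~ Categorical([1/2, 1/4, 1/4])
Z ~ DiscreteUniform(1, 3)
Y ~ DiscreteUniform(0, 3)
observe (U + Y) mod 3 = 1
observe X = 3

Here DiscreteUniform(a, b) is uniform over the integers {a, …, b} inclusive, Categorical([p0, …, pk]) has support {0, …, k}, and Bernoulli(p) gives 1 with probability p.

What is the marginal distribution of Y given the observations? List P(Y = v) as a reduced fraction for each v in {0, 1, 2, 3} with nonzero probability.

Enumerate traces; 54 have nonzero weight after conditioning:
  (V=0, U=0, X=3, W=0, Z=1, Y=1) weight 1/192
  (V=0, U=0, X=3, W=0, Z=2, Y=1) weight 1/192
  (V=0, U=0, X=3, W=0, Z=3, Y=1) weight 1/192
  (V=0, U=0, X=3, W=1, Z=1, Y=1) weight 1/384
  (V=0, U=0, X=3, W=1, Z=2, Y=1) weight 1/384
  (V=0, U=0, X=3, W=1, Z=3, Y=1) weight 1/384
  (V=0, U=0, X=3, W=2, Z=1, Y=1) weight 1/384
  (V=0, U=0, X=3, W=2, Z=2, Y=1) weight 1/384
  (V=0, U=1, X=3, W=0, Z=1, Y=0) weight 1/192
  (V=0, U=1, X=3, W=0, Z=1, Y=3) weight 1/192
  … 44 more
Group by Y:
  weight(Y=0) = 9/160
  weight(Y=1) = 11/160
  weight(Y=3) = 9/160
Total weight = 9/160 + 11/160 + 9/160 = 29/160
P(Y=0 | obs) = 9/160 / 29/160 = 9/29
P(Y=1 | obs) = 11/160 / 29/160 = 11/29
P(Y=3 | obs) = 9/160 / 29/160 = 9/29

P(Y=0) = 9/29, P(Y=1) = 11/29, P(Y=3) = 9/29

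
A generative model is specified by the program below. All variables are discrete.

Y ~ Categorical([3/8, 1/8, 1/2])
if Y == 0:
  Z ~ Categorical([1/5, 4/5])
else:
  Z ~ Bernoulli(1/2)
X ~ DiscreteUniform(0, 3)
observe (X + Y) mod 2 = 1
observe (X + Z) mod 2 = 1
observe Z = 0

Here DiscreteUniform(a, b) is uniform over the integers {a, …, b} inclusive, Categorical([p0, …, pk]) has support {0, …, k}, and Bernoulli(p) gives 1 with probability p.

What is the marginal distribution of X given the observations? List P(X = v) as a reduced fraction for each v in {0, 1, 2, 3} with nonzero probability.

P(X=1) = 1/2, P(X=3) = 1/2

Enumerate traces; 4 have nonzero weight after conditioning:
  (Y=0, Z=0, X=1) weight 3/160
  (Y=0, Z=0, X=3) weight 3/160
  (Y=2, Z=0, X=1) weight 1/16
  (Y=2, Z=0, X=3) weight 1/16
Group by X:
  weight(X=1) = 13/160
  weight(X=3) = 13/160
Total weight = 13/160 + 13/160 = 13/80
P(X=1 | obs) = 13/160 / 13/80 = 1/2
P(X=3 | obs) = 13/160 / 13/80 = 1/2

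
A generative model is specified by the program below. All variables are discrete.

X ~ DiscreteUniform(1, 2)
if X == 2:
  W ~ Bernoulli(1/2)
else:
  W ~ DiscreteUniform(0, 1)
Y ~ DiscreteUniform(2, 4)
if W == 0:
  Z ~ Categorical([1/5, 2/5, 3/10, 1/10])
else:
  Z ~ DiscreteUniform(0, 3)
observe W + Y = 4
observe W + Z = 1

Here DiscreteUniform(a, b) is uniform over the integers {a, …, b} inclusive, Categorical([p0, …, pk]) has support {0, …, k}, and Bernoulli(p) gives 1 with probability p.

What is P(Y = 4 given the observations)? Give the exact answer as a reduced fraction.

Enumerate traces; 4 have nonzero weight after conditioning:
  (X=1, W=0, Y=4, Z=1) weight 1/30
  (X=1, W=1, Y=3, Z=0) weight 1/48
  (X=2, W=0, Y=4, Z=1) weight 1/30
  (X=2, W=1, Y=3, Z=0) weight 1/48
Group by Y:
  weight(Y=3) = 1/24
  weight(Y=4) = 1/15
Total weight = 1/24 + 1/15 = 13/120
P(Y=3 | obs) = 1/24 / 13/120 = 5/13
P(Y=4 | obs) = 1/15 / 13/120 = 8/13

P(Y = 4 | obs) = 8/13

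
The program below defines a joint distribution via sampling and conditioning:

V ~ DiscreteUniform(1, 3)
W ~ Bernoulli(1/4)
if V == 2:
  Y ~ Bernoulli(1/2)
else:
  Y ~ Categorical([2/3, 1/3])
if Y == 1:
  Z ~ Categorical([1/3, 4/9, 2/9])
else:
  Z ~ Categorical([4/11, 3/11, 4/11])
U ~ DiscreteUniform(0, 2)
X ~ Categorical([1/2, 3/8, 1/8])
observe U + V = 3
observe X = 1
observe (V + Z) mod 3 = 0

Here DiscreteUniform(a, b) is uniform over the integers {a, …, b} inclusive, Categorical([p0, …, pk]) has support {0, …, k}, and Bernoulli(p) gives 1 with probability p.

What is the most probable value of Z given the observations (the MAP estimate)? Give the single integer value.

argmax_v P(Z = v | obs) = 1

Enumerate traces; 12 have nonzero weight after conditioning:
  (V=1, W=0, Y=0, Z=2, U=2, X=1) weight 1/132
  (V=1, W=0, Y=1, Z=2, U=2, X=1) weight 1/432
  (V=1, W=1, Y=0, Z=2, U=2, X=1) weight 1/396
  (V=1, W=1, Y=1, Z=2, U=2, X=1) weight 1/1296
  (V=2, W=0, Y=0, Z=1, U=1, X=1) weight 3/704
  (V=2, W=0, Y=1, Z=1, U=1, X=1) weight 1/144
  (V=2, W=1, Y=0, Z=1, U=1, X=1) weight 1/704
  (V=2, W=1, Y=1, Z=1, U=1, X=1) weight 1/432
  (V=3, W=0, Y=0, Z=0, U=0, X=1) weight 1/132
  … 3 more
Group by Z:
  weight(Z=0) = 35/2376
  weight(Z=1) = 71/4752
  weight(Z=2) = 47/3564
Total weight = 35/2376 + 71/4752 + 47/3564 = 611/14256
P(Z=0 | obs) = 35/2376 / 611/14256 = 210/611
P(Z=1 | obs) = 71/4752 / 611/14256 = 213/611
P(Z=2 | obs) = 47/3564 / 611/14256 = 4/13
argmax = 1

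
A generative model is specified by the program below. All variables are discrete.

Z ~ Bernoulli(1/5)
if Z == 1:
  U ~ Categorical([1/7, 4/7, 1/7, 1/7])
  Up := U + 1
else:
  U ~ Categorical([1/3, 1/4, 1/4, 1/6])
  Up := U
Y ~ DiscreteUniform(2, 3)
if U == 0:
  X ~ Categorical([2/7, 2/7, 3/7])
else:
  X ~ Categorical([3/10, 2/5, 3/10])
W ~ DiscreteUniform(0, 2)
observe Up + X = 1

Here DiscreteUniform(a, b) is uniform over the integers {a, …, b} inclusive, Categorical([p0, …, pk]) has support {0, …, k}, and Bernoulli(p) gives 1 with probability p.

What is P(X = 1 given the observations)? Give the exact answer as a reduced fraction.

P(X = 1 | obs) = 560/1061

Enumerate traces; 18 have nonzero weight after conditioning:
  (Z=0, U=0, Y=2, X=1, W=0) weight 4/315
  (Z=0, U=0, Y=2, X=1, W=1) weight 4/315
  (Z=0, U=0, Y=2, X=1, W=2) weight 4/315
  (Z=0, U=0, Y=3, X=1, W=0) weight 4/315
  (Z=0, U=0, Y=3, X=1, W=1) weight 4/315
  (Z=0, U=0, Y=3, X=1, W=2) weight 4/315
  (Z=0, U=1, Y=2, X=0, W=0) weight 1/100
  (Z=0, U=1, Y=2, X=0, W=1) weight 1/100
  … 10 more
Group by X:
  weight(X=0) = 167/2450
  weight(X=1) = 8/105
Total weight = 167/2450 + 8/105 = 1061/7350
P(X=0 | obs) = 167/2450 / 1061/7350 = 501/1061
P(X=1 | obs) = 8/105 / 1061/7350 = 560/1061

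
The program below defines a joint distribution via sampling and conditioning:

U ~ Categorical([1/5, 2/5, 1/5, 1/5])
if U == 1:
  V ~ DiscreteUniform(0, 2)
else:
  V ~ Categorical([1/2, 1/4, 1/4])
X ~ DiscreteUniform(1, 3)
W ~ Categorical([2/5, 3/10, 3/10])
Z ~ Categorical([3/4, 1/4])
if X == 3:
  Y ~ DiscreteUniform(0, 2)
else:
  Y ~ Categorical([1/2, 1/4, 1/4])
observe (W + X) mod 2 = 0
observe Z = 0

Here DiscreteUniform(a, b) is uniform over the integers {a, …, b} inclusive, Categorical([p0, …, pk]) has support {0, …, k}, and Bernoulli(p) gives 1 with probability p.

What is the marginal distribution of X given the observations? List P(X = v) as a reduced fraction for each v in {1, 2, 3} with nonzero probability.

Enumerate traces; 144 have nonzero weight after conditioning:
  (U=0, V=0, X=1, W=1, Z=0, Y=0) weight 3/800
  (U=0, V=0, X=1, W=1, Z=0, Y=1) weight 3/1600
  (U=0, V=0, X=1, W=1, Z=0, Y=2) weight 3/1600
  (U=0, V=0, X=2, W=0, Z=0, Y=0) weight 1/200
  (U=0, V=0, X=2, W=0, Z=0, Y=1) weight 1/400
  (U=0, V=0, X=2, W=0, Z=0, Y=2) weight 1/400
  (U=0, V=0, X=2, W=2, Z=0, Y=0) weight 3/800
  (U=0, V=0, X=2, W=2, Z=0, Y=1) weight 3/1600
  (U=0, V=0, X=3, W=1, Z=0, Y=0) weight 1/400
  … 135 more
Group by X:
  weight(X=1) = 3/40
  weight(X=2) = 7/40
  weight(X=3) = 3/40
Total weight = 3/40 + 7/40 + 3/40 = 13/40
P(X=1 | obs) = 3/40 / 13/40 = 3/13
P(X=2 | obs) = 7/40 / 13/40 = 7/13
P(X=3 | obs) = 3/40 / 13/40 = 3/13

P(X=1) = 3/13, P(X=2) = 7/13, P(X=3) = 3/13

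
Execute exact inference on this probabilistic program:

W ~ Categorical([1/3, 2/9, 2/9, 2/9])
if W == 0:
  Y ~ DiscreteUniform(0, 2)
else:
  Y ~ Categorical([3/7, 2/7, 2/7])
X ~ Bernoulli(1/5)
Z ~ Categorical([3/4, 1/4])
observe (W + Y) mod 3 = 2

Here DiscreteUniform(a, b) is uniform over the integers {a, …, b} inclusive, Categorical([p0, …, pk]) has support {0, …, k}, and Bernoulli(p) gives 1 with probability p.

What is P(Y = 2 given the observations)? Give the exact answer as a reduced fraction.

Enumerate traces; 16 have nonzero weight after conditioning:
  (W=0, Y=2, X=0, Z=0) weight 1/15
  (W=0, Y=2, X=0, Z=1) weight 1/45
  (W=0, Y=2, X=1, Z=0) weight 1/60
  (W=0, Y=2, X=1, Z=1) weight 1/180
  (W=1, Y=1, X=0, Z=0) weight 4/105
  (W=1, Y=1, X=0, Z=1) weight 4/315
  (W=1, Y=1, X=1, Z=0) weight 1/105
  (W=1, Y=1, X=1, Z=1) weight 1/315
  (W=2, Y=0, X=0, Z=0) weight 2/35
  … 7 more
Group by Y:
  weight(Y=0) = 2/21
  weight(Y=1) = 4/63
  weight(Y=2) = 11/63
Total weight = 2/21 + 4/63 + 11/63 = 1/3
P(Y=0 | obs) = 2/21 / 1/3 = 2/7
P(Y=1 | obs) = 4/63 / 1/3 = 4/21
P(Y=2 | obs) = 11/63 / 1/3 = 11/21

P(Y = 2 | obs) = 11/21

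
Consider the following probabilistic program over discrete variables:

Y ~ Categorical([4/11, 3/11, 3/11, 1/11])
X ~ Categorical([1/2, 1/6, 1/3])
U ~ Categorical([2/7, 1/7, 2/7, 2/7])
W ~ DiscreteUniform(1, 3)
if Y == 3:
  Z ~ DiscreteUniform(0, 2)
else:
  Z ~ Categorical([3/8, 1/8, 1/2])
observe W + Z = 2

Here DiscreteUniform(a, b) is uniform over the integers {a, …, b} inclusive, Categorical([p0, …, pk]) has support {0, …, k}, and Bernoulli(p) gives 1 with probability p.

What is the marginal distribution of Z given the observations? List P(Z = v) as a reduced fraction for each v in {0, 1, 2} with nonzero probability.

P(Z=0) = 49/68, P(Z=1) = 19/68

Enumerate traces; 96 have nonzero weight after conditioning:
  (Y=0, X=0, U=0, W=1, Z=1) weight 1/462
  (Y=0, X=0, U=0, W=2, Z=0) weight 1/154
  (Y=0, X=0, U=1, W=1, Z=1) weight 1/924
  (Y=0, X=0, U=1, W=2, Z=0) weight 1/308
  (Y=0, X=0, U=2, W=1, Z=1) weight 1/462
  (Y=0, X=0, U=2, W=2, Z=0) weight 1/154
  (Y=0, X=0, U=3, W=1, Z=1) weight 1/462
  (Y=0, X=0, U=3, W=2, Z=0) weight 1/154
  … 88 more
Group by Z:
  weight(Z=0) = 49/396
  weight(Z=1) = 19/396
Total weight = 49/396 + 19/396 = 17/99
P(Z=0 | obs) = 49/396 / 17/99 = 49/68
P(Z=1 | obs) = 19/396 / 17/99 = 19/68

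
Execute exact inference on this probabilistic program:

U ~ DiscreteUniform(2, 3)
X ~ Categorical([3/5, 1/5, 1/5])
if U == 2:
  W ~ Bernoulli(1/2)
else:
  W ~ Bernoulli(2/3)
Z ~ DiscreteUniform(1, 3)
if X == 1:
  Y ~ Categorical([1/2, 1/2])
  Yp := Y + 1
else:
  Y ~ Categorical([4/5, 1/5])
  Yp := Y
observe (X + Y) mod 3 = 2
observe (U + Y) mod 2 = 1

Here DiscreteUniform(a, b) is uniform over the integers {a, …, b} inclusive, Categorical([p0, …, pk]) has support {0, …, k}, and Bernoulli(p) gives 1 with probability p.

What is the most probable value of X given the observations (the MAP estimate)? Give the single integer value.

Enumerate traces; 12 have nonzero weight after conditioning:
  (U=2, X=1, W=0, Z=1, Y=1) weight 1/120
  (U=2, X=1, W=0, Z=2, Y=1) weight 1/120
  (U=2, X=1, W=0, Z=3, Y=1) weight 1/120
  (U=2, X=1, W=1, Z=1, Y=1) weight 1/120
  (U=2, X=1, W=1, Z=2, Y=1) weight 1/120
  (U=2, X=1, W=1, Z=3, Y=1) weight 1/120
  (U=3, X=2, W=0, Z=1, Y=0) weight 2/225
  (U=3, X=2, W=0, Z=2, Y=0) weight 2/225
  … 4 more
Group by X:
  weight(X=1) = 1/20
  weight(X=2) = 2/25
Total weight = 1/20 + 2/25 = 13/100
P(X=1 | obs) = 1/20 / 13/100 = 5/13
P(X=2 | obs) = 2/25 / 13/100 = 8/13
argmax = 2

argmax_v P(X = v | obs) = 2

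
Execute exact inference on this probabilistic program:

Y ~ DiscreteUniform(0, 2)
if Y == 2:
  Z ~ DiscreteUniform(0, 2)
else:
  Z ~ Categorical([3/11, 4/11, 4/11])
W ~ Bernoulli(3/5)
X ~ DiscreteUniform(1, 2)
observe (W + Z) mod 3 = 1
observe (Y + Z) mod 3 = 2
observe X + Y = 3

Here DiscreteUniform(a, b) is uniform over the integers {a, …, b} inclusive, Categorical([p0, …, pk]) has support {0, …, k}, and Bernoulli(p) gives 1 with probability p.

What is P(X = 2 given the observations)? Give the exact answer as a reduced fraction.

P(X = 2 | obs) = 8/19

Enumerate traces; 2 have nonzero weight after conditioning:
  (Y=1, Z=1, W=0, X=2) weight 4/165
  (Y=2, Z=0, W=1, X=1) weight 1/30
Group by X:
  weight(X=1) = 1/30
  weight(X=2) = 4/165
Total weight = 1/30 + 4/165 = 19/330
P(X=1 | obs) = 1/30 / 19/330 = 11/19
P(X=2 | obs) = 4/165 / 19/330 = 8/19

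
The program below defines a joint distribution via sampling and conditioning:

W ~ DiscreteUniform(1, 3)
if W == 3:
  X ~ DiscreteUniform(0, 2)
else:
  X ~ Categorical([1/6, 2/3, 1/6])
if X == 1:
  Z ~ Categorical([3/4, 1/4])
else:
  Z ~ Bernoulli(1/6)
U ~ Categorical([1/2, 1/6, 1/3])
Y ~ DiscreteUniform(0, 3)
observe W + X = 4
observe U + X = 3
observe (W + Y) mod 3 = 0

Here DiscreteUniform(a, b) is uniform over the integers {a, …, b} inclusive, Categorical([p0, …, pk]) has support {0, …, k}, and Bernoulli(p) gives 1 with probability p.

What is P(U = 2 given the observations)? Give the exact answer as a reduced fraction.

Enumerate traces; 6 have nonzero weight after conditioning:
  (W=2, X=2, Z=0, U=1, Y=1) weight 5/2592
  (W=2, X=2, Z=1, U=1, Y=1) weight 1/2592
  (W=3, X=1, Z=0, U=2, Y=0) weight 1/144
  (W=3, X=1, Z=0, U=2, Y=3) weight 1/144
  (W=3, X=1, Z=1, U=2, Y=0) weight 1/432
  (W=3, X=1, Z=1, U=2, Y=3) weight 1/432
Group by U:
  weight(U=1) = 1/432
  weight(U=2) = 1/54
Total weight = 1/432 + 1/54 = 1/48
P(U=1 | obs) = 1/432 / 1/48 = 1/9
P(U=2 | obs) = 1/54 / 1/48 = 8/9

P(U = 2 | obs) = 8/9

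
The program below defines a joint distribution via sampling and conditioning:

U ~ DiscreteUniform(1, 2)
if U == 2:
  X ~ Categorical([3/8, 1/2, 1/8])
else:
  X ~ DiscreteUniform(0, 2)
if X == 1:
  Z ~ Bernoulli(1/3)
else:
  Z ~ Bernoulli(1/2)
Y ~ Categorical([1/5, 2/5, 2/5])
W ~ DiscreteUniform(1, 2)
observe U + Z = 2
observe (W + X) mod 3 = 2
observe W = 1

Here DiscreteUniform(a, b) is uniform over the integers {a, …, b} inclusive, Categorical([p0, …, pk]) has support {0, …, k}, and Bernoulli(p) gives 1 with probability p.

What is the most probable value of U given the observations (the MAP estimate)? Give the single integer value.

Enumerate traces; 6 have nonzero weight after conditioning:
  (U=1, X=1, Z=1, Y=0, W=1) weight 1/180
  (U=1, X=1, Z=1, Y=1, W=1) weight 1/90
  (U=1, X=1, Z=1, Y=2, W=1) weight 1/90
  (U=2, X=1, Z=0, Y=0, W=1) weight 1/60
  (U=2, X=1, Z=0, Y=1, W=1) weight 1/30
  (U=2, X=1, Z=0, Y=2, W=1) weight 1/30
Group by U:
  weight(U=1) = 1/36
  weight(U=2) = 1/12
Total weight = 1/36 + 1/12 = 1/9
P(U=1 | obs) = 1/36 / 1/9 = 1/4
P(U=2 | obs) = 1/12 / 1/9 = 3/4
argmax = 2

argmax_v P(U = v | obs) = 2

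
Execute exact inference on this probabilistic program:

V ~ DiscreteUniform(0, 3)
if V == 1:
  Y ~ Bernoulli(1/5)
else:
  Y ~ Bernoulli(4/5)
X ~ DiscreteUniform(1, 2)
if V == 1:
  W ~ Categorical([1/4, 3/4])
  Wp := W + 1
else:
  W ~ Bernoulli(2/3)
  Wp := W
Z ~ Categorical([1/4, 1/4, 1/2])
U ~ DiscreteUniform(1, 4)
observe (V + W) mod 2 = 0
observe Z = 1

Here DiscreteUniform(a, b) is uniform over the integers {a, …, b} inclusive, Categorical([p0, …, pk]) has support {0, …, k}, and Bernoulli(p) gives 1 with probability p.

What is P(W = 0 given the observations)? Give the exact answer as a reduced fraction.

P(W = 0 | obs) = 8/25

Enumerate traces; 64 have nonzero weight after conditioning:
  (V=0, Y=0, X=1, W=0, Z=1, U=1) weight 1/1920
  (V=0, Y=0, X=1, W=0, Z=1, U=2) weight 1/1920
  (V=0, Y=0, X=1, W=0, Z=1, U=3) weight 1/1920
  (V=0, Y=0, X=1, W=0, Z=1, U=4) weight 1/1920
  (V=0, Y=0, X=2, W=0, Z=1, U=1) weight 1/1920
  (V=0, Y=0, X=2, W=0, Z=1, U=2) weight 1/1920
  (V=0, Y=0, X=2, W=0, Z=1, U=3) weight 1/1920
  (V=0, Y=0, X=2, W=0, Z=1, U=4) weight 1/1920
  (V=1, Y=0, X=1, W=1, Z=1, U=1) weight 3/640
  … 55 more
Group by W:
  weight(W=0) = 1/24
  weight(W=1) = 17/192
Total weight = 1/24 + 17/192 = 25/192
P(W=0 | obs) = 1/24 / 25/192 = 8/25
P(W=1 | obs) = 17/192 / 25/192 = 17/25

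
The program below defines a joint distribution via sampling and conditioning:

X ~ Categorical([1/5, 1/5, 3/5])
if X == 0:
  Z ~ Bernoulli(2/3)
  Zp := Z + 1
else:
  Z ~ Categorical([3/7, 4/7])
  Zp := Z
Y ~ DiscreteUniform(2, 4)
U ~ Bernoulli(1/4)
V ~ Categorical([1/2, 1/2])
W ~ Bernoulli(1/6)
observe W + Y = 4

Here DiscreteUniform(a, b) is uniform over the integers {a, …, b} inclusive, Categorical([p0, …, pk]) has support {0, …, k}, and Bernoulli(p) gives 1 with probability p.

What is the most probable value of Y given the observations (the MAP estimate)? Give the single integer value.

Enumerate traces; 48 have nonzero weight after conditioning:
  (X=0, Z=0, Y=3, U=0, V=0, W=1) weight 1/720
  (X=0, Z=0, Y=3, U=0, V=1, W=1) weight 1/720
  (X=0, Z=0, Y=3, U=1, V=0, W=1) weight 1/2160
  (X=0, Z=0, Y=3, U=1, V=1, W=1) weight 1/2160
  (X=0, Z=0, Y=4, U=0, V=0, W=0) weight 1/144
  (X=0, Z=0, Y=4, U=0, V=1, W=0) weight 1/144
  (X=0, Z=0, Y=4, U=1, V=0, W=0) weight 1/432
  (X=0, Z=0, Y=4, U=1, V=1, W=0) weight 1/432
  … 40 more
Group by Y:
  weight(Y=3) = 1/18
  weight(Y=4) = 5/18
Total weight = 1/18 + 5/18 = 1/3
P(Y=3 | obs) = 1/18 / 1/3 = 1/6
P(Y=4 | obs) = 5/18 / 1/3 = 5/6
argmax = 4

argmax_v P(Y = v | obs) = 4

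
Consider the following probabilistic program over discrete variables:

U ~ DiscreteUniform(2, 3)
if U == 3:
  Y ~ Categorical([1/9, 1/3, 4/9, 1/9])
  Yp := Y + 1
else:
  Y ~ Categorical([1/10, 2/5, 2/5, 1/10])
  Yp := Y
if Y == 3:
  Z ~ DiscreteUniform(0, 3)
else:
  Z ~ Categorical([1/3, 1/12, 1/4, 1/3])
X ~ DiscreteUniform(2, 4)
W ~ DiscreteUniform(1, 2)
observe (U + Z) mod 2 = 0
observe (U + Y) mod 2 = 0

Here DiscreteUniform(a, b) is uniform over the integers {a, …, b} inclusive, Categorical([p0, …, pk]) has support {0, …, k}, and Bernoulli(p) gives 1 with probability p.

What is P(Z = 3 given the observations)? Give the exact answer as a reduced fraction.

Enumerate traces; 48 have nonzero weight after conditioning:
  (U=2, Y=0, Z=0, X=2, W=1) weight 1/360
  (U=2, Y=0, Z=0, X=2, W=2) weight 1/360
  (U=2, Y=0, Z=0, X=3, W=1) weight 1/360
  (U=2, Y=0, Z=0, X=3, W=2) weight 1/360
  (U=2, Y=0, Z=0, X=4, W=1) weight 1/360
  (U=2, Y=0, Z=0, X=4, W=2) weight 1/360
  (U=2, Y=0, Z=2, X=2, W=1) weight 1/480
  (U=2, Y=0, Z=2, X=2, W=2) weight 1/480
  (U=3, Y=1, Z=1, X=2, W=1) weight 1/432
  (U=3, Y=1, Z=3, X=2, W=1) weight 1/108
  … 38 more
Group by Z:
  weight(Z=0) = 1/12
  weight(Z=1) = 1/36
  weight(Z=2) = 1/16
  weight(Z=3) = 5/72
Total weight = 1/12 + 1/36 + 1/16 + 5/72 = 35/144
P(Z=0 | obs) = 1/12 / 35/144 = 12/35
P(Z=1 | obs) = 1/36 / 35/144 = 4/35
P(Z=2 | obs) = 1/16 / 35/144 = 9/35
P(Z=3 | obs) = 5/72 / 35/144 = 2/7

P(Z = 3 | obs) = 2/7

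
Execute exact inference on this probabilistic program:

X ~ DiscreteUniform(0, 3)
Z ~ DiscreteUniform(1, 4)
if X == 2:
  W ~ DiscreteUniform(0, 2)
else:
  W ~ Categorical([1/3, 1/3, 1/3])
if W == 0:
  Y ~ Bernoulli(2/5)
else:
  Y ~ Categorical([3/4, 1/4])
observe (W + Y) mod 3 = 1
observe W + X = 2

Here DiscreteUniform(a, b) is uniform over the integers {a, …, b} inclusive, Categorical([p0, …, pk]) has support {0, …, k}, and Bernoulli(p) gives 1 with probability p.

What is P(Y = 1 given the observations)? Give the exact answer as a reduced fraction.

P(Y = 1 | obs) = 8/23

Enumerate traces; 8 have nonzero weight after conditioning:
  (X=1, Z=1, W=1, Y=0) weight 1/64
  (X=1, Z=2, W=1, Y=0) weight 1/64
  (X=1, Z=3, W=1, Y=0) weight 1/64
  (X=1, Z=4, W=1, Y=0) weight 1/64
  (X=2, Z=1, W=0, Y=1) weight 1/120
  (X=2, Z=2, W=0, Y=1) weight 1/120
  (X=2, Z=3, W=0, Y=1) weight 1/120
  (X=2, Z=4, W=0, Y=1) weight 1/120
Group by Y:
  weight(Y=0) = 1/16
  weight(Y=1) = 1/30
Total weight = 1/16 + 1/30 = 23/240
P(Y=0 | obs) = 1/16 / 23/240 = 15/23
P(Y=1 | obs) = 1/30 / 23/240 = 8/23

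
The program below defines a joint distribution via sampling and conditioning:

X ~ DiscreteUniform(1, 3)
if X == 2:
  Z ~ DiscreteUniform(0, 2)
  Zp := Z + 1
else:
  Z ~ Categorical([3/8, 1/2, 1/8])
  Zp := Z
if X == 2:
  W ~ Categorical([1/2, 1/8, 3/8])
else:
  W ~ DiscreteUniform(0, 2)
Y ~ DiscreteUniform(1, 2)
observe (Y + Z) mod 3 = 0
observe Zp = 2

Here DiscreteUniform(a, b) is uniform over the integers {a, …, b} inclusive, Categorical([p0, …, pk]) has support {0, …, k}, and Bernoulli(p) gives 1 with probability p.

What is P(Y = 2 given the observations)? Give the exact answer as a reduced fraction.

Enumerate traces; 9 have nonzero weight after conditioning:
  (X=1, Z=2, W=0, Y=1) weight 1/144
  (X=1, Z=2, W=1, Y=1) weight 1/144
  (X=1, Z=2, W=2, Y=1) weight 1/144
  (X=2, Z=1, W=0, Y=2) weight 1/36
  (X=2, Z=1, W=1, Y=2) weight 1/144
  (X=2, Z=1, W=2, Y=2) weight 1/48
  (X=3, Z=2, W=0, Y=1) weight 1/144
  (X=3, Z=2, W=1, Y=1) weight 1/144
  … 1 more
Group by Y:
  weight(Y=1) = 1/24
  weight(Y=2) = 1/18
Total weight = 1/24 + 1/18 = 7/72
P(Y=1 | obs) = 1/24 / 7/72 = 3/7
P(Y=2 | obs) = 1/18 / 7/72 = 4/7

P(Y = 2 | obs) = 4/7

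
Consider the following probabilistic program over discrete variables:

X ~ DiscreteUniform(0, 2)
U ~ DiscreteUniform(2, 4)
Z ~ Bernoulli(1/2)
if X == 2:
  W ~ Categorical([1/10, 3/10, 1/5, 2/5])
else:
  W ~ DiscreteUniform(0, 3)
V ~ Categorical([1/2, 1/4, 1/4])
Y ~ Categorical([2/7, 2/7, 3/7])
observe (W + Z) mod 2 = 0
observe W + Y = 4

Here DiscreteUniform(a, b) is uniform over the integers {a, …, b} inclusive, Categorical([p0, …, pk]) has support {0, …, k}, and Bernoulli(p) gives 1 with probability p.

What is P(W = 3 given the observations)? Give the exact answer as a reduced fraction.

P(W = 3 | obs) = 6/13

Enumerate traces; 54 have nonzero weight after conditioning:
  (X=0, U=2, Z=0, W=2, V=0, Y=2) weight 1/336
  (X=0, U=2, Z=0, W=2, V=1, Y=2) weight 1/672
  (X=0, U=2, Z=0, W=2, V=2, Y=2) weight 1/672
  (X=0, U=2, Z=1, W=3, V=0, Y=1) weight 1/504
  (X=0, U=2, Z=1, W=3, V=1, Y=1) weight 1/1008
  (X=0, U=2, Z=1, W=3, V=2, Y=1) weight 1/1008
  (X=0, U=3, Z=0, W=2, V=0, Y=2) weight 1/336
  (X=0, U=3, Z=0, W=2, V=1, Y=2) weight 1/672
  … 46 more
Group by W:
  weight(W=2) = 1/20
  weight(W=3) = 3/70
Total weight = 1/20 + 3/70 = 13/140
P(W=2 | obs) = 1/20 / 13/140 = 7/13
P(W=3 | obs) = 3/70 / 13/140 = 6/13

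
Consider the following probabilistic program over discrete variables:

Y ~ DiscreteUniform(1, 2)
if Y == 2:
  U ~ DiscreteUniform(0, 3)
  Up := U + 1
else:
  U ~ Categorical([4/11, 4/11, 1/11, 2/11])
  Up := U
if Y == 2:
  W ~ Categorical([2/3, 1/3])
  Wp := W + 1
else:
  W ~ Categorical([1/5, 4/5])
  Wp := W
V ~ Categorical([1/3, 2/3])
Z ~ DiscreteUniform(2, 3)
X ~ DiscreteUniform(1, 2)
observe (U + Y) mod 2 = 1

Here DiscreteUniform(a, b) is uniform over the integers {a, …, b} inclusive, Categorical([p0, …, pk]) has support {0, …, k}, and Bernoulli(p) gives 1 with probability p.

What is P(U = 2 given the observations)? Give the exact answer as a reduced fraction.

P(U = 2 | obs) = 2/21

Enumerate traces; 64 have nonzero weight after conditioning:
  (Y=1, U=0, W=0, V=0, Z=2, X=1) weight 1/330
  (Y=1, U=0, W=0, V=0, Z=2, X=2) weight 1/330
  (Y=1, U=0, W=0, V=0, Z=3, X=1) weight 1/330
  (Y=1, U=0, W=0, V=0, Z=3, X=2) weight 1/330
  (Y=1, U=0, W=0, V=1, Z=2, X=1) weight 1/165
  (Y=1, U=0, W=0, V=1, Z=2, X=2) weight 1/165
  (Y=1, U=0, W=0, V=1, Z=3, X=1) weight 1/165
  (Y=1, U=0, W=0, V=1, Z=3, X=2) weight 1/165
  (Y=1, U=2, W=0, V=0, Z=2, X=1) weight 1/1320
  (Y=2, U=1, W=0, V=0, Z=2, X=1) weight 1/144
  … 54 more
Group by U:
  weight(U=0) = 2/11
  weight(U=1) = 1/8
  weight(U=2) = 1/22
  weight(U=3) = 1/8
Total weight = 2/11 + 1/8 + 1/22 + 1/8 = 21/44
P(U=0 | obs) = 2/11 / 21/44 = 8/21
P(U=1 | obs) = 1/8 / 21/44 = 11/42
P(U=2 | obs) = 1/22 / 21/44 = 2/21
P(U=3 | obs) = 1/8 / 21/44 = 11/42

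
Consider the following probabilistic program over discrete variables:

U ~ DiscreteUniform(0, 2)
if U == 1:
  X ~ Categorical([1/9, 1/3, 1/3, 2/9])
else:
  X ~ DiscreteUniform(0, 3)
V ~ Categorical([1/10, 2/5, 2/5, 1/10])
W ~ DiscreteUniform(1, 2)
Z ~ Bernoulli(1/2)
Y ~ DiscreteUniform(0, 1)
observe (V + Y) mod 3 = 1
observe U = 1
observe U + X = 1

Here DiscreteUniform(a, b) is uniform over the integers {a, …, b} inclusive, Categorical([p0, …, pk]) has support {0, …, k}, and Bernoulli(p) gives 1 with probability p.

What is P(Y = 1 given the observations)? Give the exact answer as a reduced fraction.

Enumerate traces; 12 have nonzero weight after conditioning:
  (U=1, X=0, V=0, W=1, Z=0, Y=1) weight 1/2160
  (U=1, X=0, V=0, W=1, Z=1, Y=1) weight 1/2160
  (U=1, X=0, V=0, W=2, Z=0, Y=1) weight 1/2160
  (U=1, X=0, V=0, W=2, Z=1, Y=1) weight 1/2160
  (U=1, X=0, V=1, W=1, Z=0, Y=0) weight 1/540
  (U=1, X=0, V=1, W=1, Z=1, Y=0) weight 1/540
  (U=1, X=0, V=1, W=2, Z=0, Y=0) weight 1/540
  (U=1, X=0, V=1, W=2, Z=1, Y=0) weight 1/540
  … 4 more
Group by Y:
  weight(Y=0) = 1/135
  weight(Y=1) = 1/270
Total weight = 1/135 + 1/270 = 1/90
P(Y=0 | obs) = 1/135 / 1/90 = 2/3
P(Y=1 | obs) = 1/270 / 1/90 = 1/3

P(Y = 1 | obs) = 1/3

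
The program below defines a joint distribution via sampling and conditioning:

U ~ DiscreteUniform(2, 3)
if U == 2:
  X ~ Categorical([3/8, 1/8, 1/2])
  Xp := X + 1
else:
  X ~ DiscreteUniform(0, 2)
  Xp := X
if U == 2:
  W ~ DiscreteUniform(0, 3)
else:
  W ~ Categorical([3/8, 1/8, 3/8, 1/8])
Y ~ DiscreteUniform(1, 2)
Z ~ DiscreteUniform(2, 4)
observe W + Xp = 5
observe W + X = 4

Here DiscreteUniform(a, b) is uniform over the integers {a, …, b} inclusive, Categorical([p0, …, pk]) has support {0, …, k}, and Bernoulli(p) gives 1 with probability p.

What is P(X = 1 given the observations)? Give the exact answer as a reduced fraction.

P(X = 1 | obs) = 1/5

Enumerate traces; 12 have nonzero weight after conditioning:
  (U=2, X=1, W=3, Y=1, Z=2) weight 1/384
  (U=2, X=1, W=3, Y=1, Z=3) weight 1/384
  (U=2, X=1, W=3, Y=1, Z=4) weight 1/384
  (U=2, X=1, W=3, Y=2, Z=2) weight 1/384
  (U=2, X=1, W=3, Y=2, Z=3) weight 1/384
  (U=2, X=1, W=3, Y=2, Z=4) weight 1/384
  (U=2, X=2, W=2, Y=1, Z=2) weight 1/96
  (U=2, X=2, W=2, Y=1, Z=3) weight 1/96
  … 4 more
Group by X:
  weight(X=1) = 1/64
  weight(X=2) = 1/16
Total weight = 1/64 + 1/16 = 5/64
P(X=1 | obs) = 1/64 / 5/64 = 1/5
P(X=2 | obs) = 1/16 / 5/64 = 4/5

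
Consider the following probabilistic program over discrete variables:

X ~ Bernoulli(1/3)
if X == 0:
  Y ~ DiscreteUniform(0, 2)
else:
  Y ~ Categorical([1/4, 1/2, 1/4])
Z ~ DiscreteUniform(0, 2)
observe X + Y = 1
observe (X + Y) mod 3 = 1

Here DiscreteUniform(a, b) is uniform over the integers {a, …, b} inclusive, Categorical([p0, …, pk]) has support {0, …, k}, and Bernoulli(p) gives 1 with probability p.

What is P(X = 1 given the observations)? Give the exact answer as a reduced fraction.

P(X = 1 | obs) = 3/11

Enumerate traces; 6 have nonzero weight after conditioning:
  (X=0, Y=1, Z=0) weight 2/27
  (X=0, Y=1, Z=1) weight 2/27
  (X=0, Y=1, Z=2) weight 2/27
  (X=1, Y=0, Z=0) weight 1/36
  (X=1, Y=0, Z=1) weight 1/36
  (X=1, Y=0, Z=2) weight 1/36
Group by X:
  weight(X=0) = 2/9
  weight(X=1) = 1/12
Total weight = 2/9 + 1/12 = 11/36
P(X=0 | obs) = 2/9 / 11/36 = 8/11
P(X=1 | obs) = 1/12 / 11/36 = 3/11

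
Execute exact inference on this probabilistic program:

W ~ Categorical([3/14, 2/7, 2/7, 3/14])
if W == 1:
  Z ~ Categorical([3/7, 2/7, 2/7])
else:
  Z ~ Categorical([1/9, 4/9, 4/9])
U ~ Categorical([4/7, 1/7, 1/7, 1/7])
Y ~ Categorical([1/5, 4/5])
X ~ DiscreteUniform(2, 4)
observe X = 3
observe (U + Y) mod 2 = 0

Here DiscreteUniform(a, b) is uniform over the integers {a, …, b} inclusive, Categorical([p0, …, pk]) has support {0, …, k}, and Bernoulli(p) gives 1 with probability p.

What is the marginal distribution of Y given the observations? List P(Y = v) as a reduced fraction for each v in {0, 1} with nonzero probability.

P(Y=0) = 5/13, P(Y=1) = 8/13

Enumerate traces; 48 have nonzero weight after conditioning:
  (W=0, Z=0, U=0, Y=0, X=3) weight 2/2205
  (W=0, Z=0, U=1, Y=1, X=3) weight 2/2205
  (W=0, Z=0, U=2, Y=0, X=3) weight 1/4410
  (W=0, Z=0, U=3, Y=1, X=3) weight 2/2205
  (W=0, Z=1, U=0, Y=0, X=3) weight 8/2205
  (W=0, Z=1, U=1, Y=1, X=3) weight 8/2205
  (W=0, Z=1, U=2, Y=0, X=3) weight 2/2205
  (W=0, Z=1, U=3, Y=1, X=3) weight 8/2205
  … 40 more
Group by Y:
  weight(Y=0) = 1/21
  weight(Y=1) = 8/105
Total weight = 1/21 + 8/105 = 13/105
P(Y=0 | obs) = 1/21 / 13/105 = 5/13
P(Y=1 | obs) = 8/105 / 13/105 = 8/13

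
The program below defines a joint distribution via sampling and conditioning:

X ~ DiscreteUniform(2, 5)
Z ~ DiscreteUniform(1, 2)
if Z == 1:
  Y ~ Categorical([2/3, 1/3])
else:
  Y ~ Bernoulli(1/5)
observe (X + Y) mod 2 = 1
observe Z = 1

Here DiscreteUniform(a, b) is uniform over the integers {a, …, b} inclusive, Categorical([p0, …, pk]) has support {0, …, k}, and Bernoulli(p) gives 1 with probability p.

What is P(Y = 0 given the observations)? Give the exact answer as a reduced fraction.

Enumerate traces; 4 have nonzero weight after conditioning:
  (X=2, Z=1, Y=1) weight 1/24
  (X=3, Z=1, Y=0) weight 1/12
  (X=4, Z=1, Y=1) weight 1/24
  (X=5, Z=1, Y=0) weight 1/12
Group by Y:
  weight(Y=0) = 1/6
  weight(Y=1) = 1/12
Total weight = 1/6 + 1/12 = 1/4
P(Y=0 | obs) = 1/6 / 1/4 = 2/3
P(Y=1 | obs) = 1/12 / 1/4 = 1/3

P(Y = 0 | obs) = 2/3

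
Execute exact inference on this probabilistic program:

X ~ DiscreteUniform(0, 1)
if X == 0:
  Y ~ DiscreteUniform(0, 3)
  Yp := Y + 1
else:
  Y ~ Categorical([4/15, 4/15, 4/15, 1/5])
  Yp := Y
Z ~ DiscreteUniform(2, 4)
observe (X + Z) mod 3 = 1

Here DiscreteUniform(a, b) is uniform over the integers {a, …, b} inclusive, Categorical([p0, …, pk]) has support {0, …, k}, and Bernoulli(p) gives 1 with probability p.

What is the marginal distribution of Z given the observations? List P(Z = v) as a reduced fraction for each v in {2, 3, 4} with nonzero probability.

P(Z=3) = 1/2, P(Z=4) = 1/2

Enumerate traces; 8 have nonzero weight after conditioning:
  (X=0, Y=0, Z=4) weight 1/24
  (X=0, Y=1, Z=4) weight 1/24
  (X=0, Y=2, Z=4) weight 1/24
  (X=0, Y=3, Z=4) weight 1/24
  (X=1, Y=0, Z=3) weight 2/45
  (X=1, Y=1, Z=3) weight 2/45
  (X=1, Y=2, Z=3) weight 2/45
  (X=1, Y=3, Z=3) weight 1/30
Group by Z:
  weight(Z=3) = 1/6
  weight(Z=4) = 1/6
Total weight = 1/6 + 1/6 = 1/3
P(Z=3 | obs) = 1/6 / 1/3 = 1/2
P(Z=4 | obs) = 1/6 / 1/3 = 1/2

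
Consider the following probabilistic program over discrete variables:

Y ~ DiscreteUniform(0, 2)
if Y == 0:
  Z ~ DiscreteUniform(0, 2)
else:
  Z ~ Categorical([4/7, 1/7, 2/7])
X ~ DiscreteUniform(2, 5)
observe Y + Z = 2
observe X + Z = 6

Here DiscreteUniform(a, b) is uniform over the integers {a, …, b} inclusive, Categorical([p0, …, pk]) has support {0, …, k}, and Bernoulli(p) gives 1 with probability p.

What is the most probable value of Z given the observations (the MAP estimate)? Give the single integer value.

Enumerate traces; 2 have nonzero weight after conditioning:
  (Y=0, Z=2, X=4) weight 1/36
  (Y=1, Z=1, X=5) weight 1/84
Group by Z:
  weight(Z=1) = 1/84
  weight(Z=2) = 1/36
Total weight = 1/84 + 1/36 = 5/126
P(Z=1 | obs) = 1/84 / 5/126 = 3/10
P(Z=2 | obs) = 1/36 / 5/126 = 7/10
argmax = 2

argmax_v P(Z = v | obs) = 2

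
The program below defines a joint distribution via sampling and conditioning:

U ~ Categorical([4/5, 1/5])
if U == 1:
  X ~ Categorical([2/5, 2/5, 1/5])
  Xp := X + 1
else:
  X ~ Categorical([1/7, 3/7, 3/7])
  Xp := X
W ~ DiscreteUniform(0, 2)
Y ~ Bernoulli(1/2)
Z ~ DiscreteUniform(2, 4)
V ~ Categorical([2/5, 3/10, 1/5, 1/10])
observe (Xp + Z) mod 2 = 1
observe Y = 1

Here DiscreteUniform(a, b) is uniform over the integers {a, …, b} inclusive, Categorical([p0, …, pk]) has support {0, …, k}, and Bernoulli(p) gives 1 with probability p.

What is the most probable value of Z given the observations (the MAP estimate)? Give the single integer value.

argmax_v P(Z = v | obs) = 3

Enumerate traces; 108 have nonzero weight after conditioning:
  (U=0, X=0, W=0, Y=1, Z=3, V=0) weight 4/1575
  (U=0, X=0, W=0, Y=1, Z=3, V=1) weight 1/525
  (U=0, X=0, W=0, Y=1, Z=3, V=2) weight 2/1575
  (U=0, X=0, W=0, Y=1, Z=3, V=3) weight 1/1575
  (U=0, X=0, W=1, Y=1, Z=3, V=0) weight 4/1575
  (U=0, X=0, W=1, Y=1, Z=3, V=1) weight 1/525
  (U=0, X=0, W=1, Y=1, Z=3, V=2) weight 2/1575
  (U=0, X=0, W=1, Y=1, Z=3, V=3) weight 1/1575
  (U=0, X=1, W=0, Y=1, Z=2, V=0) weight 4/525
  (U=0, X=1, W=0, Y=1, Z=4, V=0) weight 4/525
  … 98 more
Group by Z:
  weight(Z=2) = 27/350
  weight(Z=3) = 47/525
  weight(Z=4) = 27/350
Total weight = 27/350 + 47/525 + 27/350 = 128/525
P(Z=2 | obs) = 27/350 / 128/525 = 81/256
P(Z=3 | obs) = 47/525 / 128/525 = 47/128
P(Z=4 | obs) = 27/350 / 128/525 = 81/256
argmax = 3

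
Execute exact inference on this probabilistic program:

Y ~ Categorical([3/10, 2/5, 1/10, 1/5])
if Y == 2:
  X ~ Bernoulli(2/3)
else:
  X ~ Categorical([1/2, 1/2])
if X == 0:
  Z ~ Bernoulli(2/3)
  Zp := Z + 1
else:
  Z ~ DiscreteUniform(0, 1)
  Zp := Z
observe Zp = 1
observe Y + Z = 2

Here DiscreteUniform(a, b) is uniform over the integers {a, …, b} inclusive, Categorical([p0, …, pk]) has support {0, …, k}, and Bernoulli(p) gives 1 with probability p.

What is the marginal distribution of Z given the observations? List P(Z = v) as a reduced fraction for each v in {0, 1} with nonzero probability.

P(Z=0) = 1/10, P(Z=1) = 9/10

Enumerate traces; 2 have nonzero weight after conditioning:
  (Y=1, X=1, Z=1) weight 1/10
  (Y=2, X=0, Z=0) weight 1/90
Group by Z:
  weight(Z=0) = 1/90
  weight(Z=1) = 1/10
Total weight = 1/90 + 1/10 = 1/9
P(Z=0 | obs) = 1/90 / 1/9 = 1/10
P(Z=1 | obs) = 1/10 / 1/9 = 9/10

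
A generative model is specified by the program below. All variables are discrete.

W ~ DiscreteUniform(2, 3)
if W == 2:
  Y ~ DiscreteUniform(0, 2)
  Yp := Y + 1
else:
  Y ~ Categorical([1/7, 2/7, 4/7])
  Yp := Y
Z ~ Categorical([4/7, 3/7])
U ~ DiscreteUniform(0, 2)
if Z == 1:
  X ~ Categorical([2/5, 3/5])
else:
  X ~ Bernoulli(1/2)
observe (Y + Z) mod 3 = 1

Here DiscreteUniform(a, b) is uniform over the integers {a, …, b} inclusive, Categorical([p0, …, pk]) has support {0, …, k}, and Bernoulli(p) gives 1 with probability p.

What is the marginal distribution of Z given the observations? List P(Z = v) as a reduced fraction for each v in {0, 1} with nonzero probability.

Enumerate traces; 24 have nonzero weight after conditioning:
  (W=2, Y=0, Z=1, U=0, X=0) weight 1/105
  (W=2, Y=0, Z=1, U=0, X=1) weight 1/70
  (W=2, Y=0, Z=1, U=1, X=0) weight 1/105
  (W=2, Y=0, Z=1, U=1, X=1) weight 1/70
  (W=2, Y=0, Z=1, U=2, X=0) weight 1/105
  (W=2, Y=0, Z=1, U=2, X=1) weight 1/70
  (W=2, Y=1, Z=0, U=0, X=0) weight 1/63
  (W=2, Y=1, Z=0, U=0, X=1) weight 1/63
  … 16 more
Group by Z:
  weight(Z=0) = 26/147
  weight(Z=1) = 5/49
Total weight = 26/147 + 5/49 = 41/147
P(Z=0 | obs) = 26/147 / 41/147 = 26/41
P(Z=1 | obs) = 5/49 / 41/147 = 15/41

P(Z=0) = 26/41, P(Z=1) = 15/41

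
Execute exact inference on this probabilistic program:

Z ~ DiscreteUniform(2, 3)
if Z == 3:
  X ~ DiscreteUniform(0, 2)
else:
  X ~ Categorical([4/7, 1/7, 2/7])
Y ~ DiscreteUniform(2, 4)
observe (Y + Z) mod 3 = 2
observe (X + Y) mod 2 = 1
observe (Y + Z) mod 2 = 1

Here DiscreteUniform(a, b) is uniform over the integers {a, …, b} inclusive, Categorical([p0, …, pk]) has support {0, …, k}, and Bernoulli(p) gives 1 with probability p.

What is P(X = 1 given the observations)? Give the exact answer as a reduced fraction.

P(X = 1 | obs) = 7/25

Enumerate traces; 3 have nonzero weight after conditioning:
  (Z=2, X=0, Y=3) weight 2/21
  (Z=2, X=2, Y=3) weight 1/21
  (Z=3, X=1, Y=2) weight 1/18
Group by X:
  weight(X=0) = 2/21
  weight(X=1) = 1/18
  weight(X=2) = 1/21
Total weight = 2/21 + 1/18 + 1/21 = 25/126
P(X=0 | obs) = 2/21 / 25/126 = 12/25
P(X=1 | obs) = 1/18 / 25/126 = 7/25
P(X=2 | obs) = 1/21 / 25/126 = 6/25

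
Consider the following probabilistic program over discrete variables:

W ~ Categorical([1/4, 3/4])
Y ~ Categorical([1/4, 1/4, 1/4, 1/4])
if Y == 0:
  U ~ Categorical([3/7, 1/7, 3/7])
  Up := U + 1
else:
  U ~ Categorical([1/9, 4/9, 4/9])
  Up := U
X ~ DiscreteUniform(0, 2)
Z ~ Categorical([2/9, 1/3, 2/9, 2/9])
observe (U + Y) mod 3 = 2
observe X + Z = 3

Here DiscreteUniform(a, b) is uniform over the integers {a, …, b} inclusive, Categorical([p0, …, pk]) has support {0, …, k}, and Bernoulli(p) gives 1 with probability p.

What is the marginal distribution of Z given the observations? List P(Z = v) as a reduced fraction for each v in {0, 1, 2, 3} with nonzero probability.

P(Z=1) = 3/7, P(Z=2) = 2/7, P(Z=3) = 2/7

Enumerate traces; 24 have nonzero weight after conditioning:
  (W=0, Y=0, U=2, X=0, Z=3) weight 1/504
  (W=0, Y=0, U=2, X=1, Z=2) weight 1/504
  (W=0, Y=0, U=2, X=2, Z=1) weight 1/336
  (W=0, Y=1, U=1, X=0, Z=3) weight 1/486
  (W=0, Y=1, U=1, X=1, Z=2) weight 1/486
  (W=0, Y=1, U=1, X=2, Z=1) weight 1/324
  (W=0, Y=2, U=0, X=0, Z=3) weight 1/1944
  (W=0, Y=2, U=0, X=1, Z=2) weight 1/1944
  … 16 more
Group by Z:
  weight(Z=1) = 5/126
  weight(Z=2) = 5/189
  weight(Z=3) = 5/189
Total weight = 5/126 + 5/189 + 5/189 = 5/54
P(Z=1 | obs) = 5/126 / 5/54 = 3/7
P(Z=2 | obs) = 5/189 / 5/54 = 2/7
P(Z=3 | obs) = 5/189 / 5/54 = 2/7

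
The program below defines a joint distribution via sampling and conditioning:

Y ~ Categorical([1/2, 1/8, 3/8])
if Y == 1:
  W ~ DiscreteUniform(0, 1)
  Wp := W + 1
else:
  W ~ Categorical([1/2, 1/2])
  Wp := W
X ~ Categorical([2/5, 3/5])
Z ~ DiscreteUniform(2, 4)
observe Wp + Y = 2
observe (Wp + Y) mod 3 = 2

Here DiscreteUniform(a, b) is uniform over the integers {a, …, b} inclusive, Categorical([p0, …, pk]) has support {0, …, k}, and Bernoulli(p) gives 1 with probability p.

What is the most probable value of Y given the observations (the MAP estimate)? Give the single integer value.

Enumerate traces; 12 have nonzero weight after conditioning:
  (Y=1, W=0, X=0, Z=2) weight 1/120
  (Y=1, W=0, X=0, Z=3) weight 1/120
  (Y=1, W=0, X=0, Z=4) weight 1/120
  (Y=1, W=0, X=1, Z=2) weight 1/80
  (Y=1, W=0, X=1, Z=3) weight 1/80
  (Y=1, W=0, X=1, Z=4) weight 1/80
  (Y=2, W=0, X=0, Z=2) weight 1/40
  (Y=2, W=0, X=0, Z=3) weight 1/40
  … 4 more
Group by Y:
  weight(Y=1) = 1/16
  weight(Y=2) = 3/16
Total weight = 1/16 + 3/16 = 1/4
P(Y=1 | obs) = 1/16 / 1/4 = 1/4
P(Y=2 | obs) = 3/16 / 1/4 = 3/4
argmax = 2

argmax_v P(Y = v | obs) = 2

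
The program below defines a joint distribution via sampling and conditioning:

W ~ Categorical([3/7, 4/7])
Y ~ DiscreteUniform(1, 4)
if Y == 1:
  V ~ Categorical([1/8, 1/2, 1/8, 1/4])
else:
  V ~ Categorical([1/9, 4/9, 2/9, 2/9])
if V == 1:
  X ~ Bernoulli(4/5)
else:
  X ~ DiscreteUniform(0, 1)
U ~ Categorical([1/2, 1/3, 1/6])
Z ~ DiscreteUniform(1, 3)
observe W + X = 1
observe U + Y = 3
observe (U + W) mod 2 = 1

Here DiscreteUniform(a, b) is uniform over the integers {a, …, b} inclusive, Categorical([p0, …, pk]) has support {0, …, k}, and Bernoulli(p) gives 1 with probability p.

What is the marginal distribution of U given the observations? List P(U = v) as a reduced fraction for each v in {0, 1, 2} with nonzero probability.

P(U=0) = 11/24, P(U=1) = 19/48, P(U=2) = 7/48

Enumerate traces; 36 have nonzero weight after conditioning:
  (W=0, Y=2, V=0, X=1, U=1, Z=1) weight 1/1512
  (W=0, Y=2, V=0, X=1, U=1, Z=2) weight 1/1512
  (W=0, Y=2, V=0, X=1, U=1, Z=3) weight 1/1512
  (W=0, Y=2, V=1, X=1, U=1, Z=1) weight 4/945
  (W=0, Y=2, V=1, X=1, U=1, Z=2) weight 4/945
  (W=0, Y=2, V=1, X=1, U=1, Z=3) weight 4/945
  (W=0, Y=2, V=2, X=1, U=1, Z=1) weight 1/756
  (W=0, Y=2, V=2, X=1, U=1, Z=2) weight 1/756
  (W=1, Y=1, V=0, X=0, U=2, Z=1) weight 1/2016
  (W=1, Y=3, V=0, X=0, U=0, Z=1) weight 1/756
  … 26 more
Group by U:
  weight(U=0) = 11/420
  weight(U=1) = 19/840
  weight(U=2) = 1/120
Total weight = 11/420 + 19/840 + 1/120 = 2/35
P(U=0 | obs) = 11/420 / 2/35 = 11/24
P(U=1 | obs) = 19/840 / 2/35 = 19/48
P(U=2 | obs) = 1/120 / 2/35 = 7/48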